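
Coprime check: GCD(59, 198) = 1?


Euclidean algorithm:
198 = 3 * 59 + 21
59 = 2 * 21 + 17
21 = 1 * 17 + 4
17 = 4 * 4 + 1
4 = 4 * 1 + 0
GCD(59, 198) = 1

Yes, coprime (GCD = 1)


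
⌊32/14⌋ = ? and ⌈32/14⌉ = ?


32/14 = 2.2857
floor = 2
ceil = 3

floor = 2, ceil = 3


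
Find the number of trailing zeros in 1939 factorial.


floor(1939/5) = 387
floor(1939/25) = 77
floor(1939/125) = 15
floor(1939/625) = 3
Total = 482

482 trailing zeros


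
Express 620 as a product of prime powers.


620 / 2 = 310
310 / 2 = 155
155 / 5 = 31
31 / 31 = 1
620 = 2^2 × 5 × 31


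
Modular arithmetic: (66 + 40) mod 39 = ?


66 + 40 = 106
106 mod 39 = 28


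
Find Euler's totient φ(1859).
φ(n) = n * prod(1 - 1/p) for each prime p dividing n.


1859 = 11 × 13^2
Prime factors: 11, 13
φ(1859) = 1859 × (1-1/11) × (1-1/13)
= 1859 × 10/11 × 12/13 = 1560

φ(1859) = 1560


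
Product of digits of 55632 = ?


5 × 5 × 6 × 3 × 2 = 900


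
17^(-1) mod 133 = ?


Use the extended Euclidean algorithm on (133, 17); each row r = 133*s + 17*t:
r=133, s=1, t=0
r=17, s=0, t=1
q=7: r=14, s=1, t=-7   [133*(1) + 17*(-7) = 14]
q=1: r=3, s=-1, t=8   [133*(-1) + 17*(8) = 3]
q=4: r=2, s=5, t=-39   [133*(5) + 17*(-39) = 2]
q=1: r=1, s=-6, t=47   [133*(-6) + 17*(47) = 1]
q=2: r=0, s=17, t=-133   [133*(17) + 17*(-133) = 0]
GCD = 1 with t = 47, so 17*(47) ≡ 1 (mod 133)
Inverse = 47 mod 133 = 47
Check: 17 * 47 = 799 ≡ 1 (mod 133)

17^(-1) ≡ 47 (mod 133)


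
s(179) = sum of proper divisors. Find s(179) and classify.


Proper divisors: 1
Sum = 1 = 1
1 < 179 → deficient

s(179) = 1 (deficient)


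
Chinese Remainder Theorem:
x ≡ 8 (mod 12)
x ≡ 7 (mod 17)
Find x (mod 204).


M = 12*17 = 204
M1 = M/12 = 17, M2 = M/17 = 12
M1^(-1) mod 12 = 5, M2^(-1) mod 17 = 10
x = 8*17*5 + 7*12*10 = 1520
1520 mod 204 = 92
Check: 92 mod 12 = 8 ✓, 92 mod 17 = 7 ✓

x ≡ 92 (mod 204)


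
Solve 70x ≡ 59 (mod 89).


GCD(70, 89) = 1, unique solution
a^(-1) mod 89 = 14
x = 14 * 59 mod 89 = 25

x ≡ 25 (mod 89)


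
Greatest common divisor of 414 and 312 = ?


414 = 1 * 312 + 102
312 = 3 * 102 + 6
102 = 17 * 6 + 0
GCD = 6


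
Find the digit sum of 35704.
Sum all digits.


3 + 5 + 7 + 0 + 4 = 19


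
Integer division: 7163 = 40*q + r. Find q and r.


7163 = 40 * 179 + 3
Check: 7160 + 3 = 7163

q = 179, r = 3


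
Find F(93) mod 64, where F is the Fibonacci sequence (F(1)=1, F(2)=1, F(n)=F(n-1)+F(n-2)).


F(k) mod 64 for k=1..93:
1, 1, 2, 3, 5, 8, 13, 21, 34, 55, 25, 16, 41, 57, 34, 27, 61, 24, 21, 45, 2, 47, 49, 32, 17, 49, 2, 51, 53, 40, 29, 5, 34, 39, 9, 48, 57, 41, 34, 11, 45, 56, 37, 29, 2, 31, 33, 0, 33, 33, 2, 35, 37, 8, 45, 53, 34, 23, 57, 16, 9, 25, 34, 59, 29, 24, 53, 13, 2, 15, 17, 32, 49, 17, 2, 19, 21, 40, 61, 37, 34, 7, 41, 48, 25, 9, 34, 43, 13, 56, 5, 61, 2
F(93) mod 64 = 2


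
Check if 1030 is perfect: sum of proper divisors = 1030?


Proper divisors of 1030: 1, 2, 5, 10, 103, 206, 515
Sum = 1 + 2 + 5 + 10 + 103 + 206 + 515 = 842

No, 1030 is not perfect (842 ≠ 1030)


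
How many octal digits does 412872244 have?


412872244 in base 8 = 3046767064
Number of digits = 10

10 digits (base 8)


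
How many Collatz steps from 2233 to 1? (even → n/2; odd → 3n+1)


2233 → 6700 → 3350 → 1675 → 5026 → 2513 → 7540 → 3770 → 1885 → 5656 → 2828 → 1414 → 707 → 2122 → 1061 → 3184 → 1592 → 796 → 398 → 199 → 598 → 299 → 898 → 449 → 1348 → 674 → 337 → 1012 → 506 → 253 → 760 → 380 → 190 → 95 → 286 → 143 → 430 → 215 → 646 → 323 → 970 → 485 → 1456 → 728 → 364 → 182 → 91 → 274 → 137 → 412 → 206 → 103 → 310 → 155 → 466 → 233 → 700 → 350 → 175 → 526 → 263 → 790 → 395 → 1186 → 593 → 1780 → 890 → 445 → 1336 → 668 → 334 → 167 → 502 → 251 → 754 → 377 → 1132 → 566 → 283 → 850 → 425 → 1276 → 638 → 319 → 958 → 479 → 1438 → 719 → 2158 → 1079 → 3238 → 1619 → 4858 → 2429 → 7288 → 3644 → 1822 → 911 → 2734 → 1367 → 4102 → 2051 → 6154 → 3077 → 9232 → 4616 → 2308 → 1154 → 577 → 1732 → 866 → 433 → 1300 → 650 → 325 → 976 → 488 → 244 → 122 → 61 → 184 → 92 → 46 → 23 → 70 → 35 → 106 → 53 → 160 → 80 → 40 → 20 → 10 → 5 → 16 → 8 → 4 → 2 → 1
Total steps = 138

138 steps


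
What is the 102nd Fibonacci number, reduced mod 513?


F(k) mod 513 for k=1..102:
1, 1, 2, 3, 5, 8, 13, 21, 34, 55, 89, 144, 233, 377, 97, 474, 58, 19, 77, 96, 173, 269, 442, 198, 127, 325, 452, 264, 203, 467, 157, 111, 268, 379, 134, 0, 134, 134, 268, 402, 157, 46, 203, 249, 452, 188, 127, 315, 442, 244, 173, 417, 77, 494, 58, 39, 97, 136, 233, 369, 89, 458, 34, 492, 13, 505, 5, 510, 2, 512, 1, 0, 1, 1, 2, 3, 5, 8, 13, 21, 34, 55, 89, 144, 233, 377, 97, 474, 58, 19, 77, 96, 173, 269, 442, 198, 127, 325, 452, 264, 203, 467
F(102) mod 513 = 467


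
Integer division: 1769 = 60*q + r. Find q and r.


1769 = 60 * 29 + 29
Check: 1740 + 29 = 1769

q = 29, r = 29


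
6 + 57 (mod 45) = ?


6 + 57 = 63
63 mod 45 = 18


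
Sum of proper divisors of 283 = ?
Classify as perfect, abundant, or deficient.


Proper divisors: 1
Sum = 1 = 1
1 < 283 → deficient

s(283) = 1 (deficient)


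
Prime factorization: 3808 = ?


3808 / 2 = 1904
1904 / 2 = 952
952 / 2 = 476
476 / 2 = 238
238 / 2 = 119
119 / 7 = 17
17 / 17 = 1
3808 = 2^5 × 7 × 17


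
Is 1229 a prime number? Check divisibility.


Check divisors up to sqrt(1229) = 35.0571
No divisors found.
1229 is prime.

Yes, 1229 is prime


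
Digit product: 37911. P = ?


3 × 7 × 9 × 1 × 1 = 189


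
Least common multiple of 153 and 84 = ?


GCD(153, 84) = 3
LCM = 153*84/3 = 12852/3 = 4284

LCM = 4284


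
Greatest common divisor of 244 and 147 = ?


244 = 1 * 147 + 97
147 = 1 * 97 + 50
97 = 1 * 50 + 47
50 = 1 * 47 + 3
47 = 15 * 3 + 2
3 = 1 * 2 + 1
2 = 2 * 1 + 0
GCD = 1


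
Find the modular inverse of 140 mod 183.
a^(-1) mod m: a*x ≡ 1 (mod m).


Use the extended Euclidean algorithm on (183, 140); each row r = 183*s + 140*t:
r=183, s=1, t=0
r=140, s=0, t=1
q=1: r=43, s=1, t=-1   [183*(1) + 140*(-1) = 43]
q=3: r=11, s=-3, t=4   [183*(-3) + 140*(4) = 11]
q=3: r=10, s=10, t=-13   [183*(10) + 140*(-13) = 10]
q=1: r=1, s=-13, t=17   [183*(-13) + 140*(17) = 1]
q=10: r=0, s=140, t=-183   [183*(140) + 140*(-183) = 0]
GCD = 1 with t = 17, so 140*(17) ≡ 1 (mod 183)
Inverse = 17 mod 183 = 17
Check: 140 * 17 = 2380 ≡ 1 (mod 183)

140^(-1) ≡ 17 (mod 183)


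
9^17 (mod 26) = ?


9^1 mod 26 = 9
9^2 mod 26 = 3
9^3 mod 26 = 1
9^4 mod 26 = 9
9^5 mod 26 = 3
9^6 mod 26 = 1
9^7 mod 26 = 9
9^8 mod 26 = 3
9^9 mod 26 = 1
9^10 mod 26 = 9
9^11 mod 26 = 3
9^12 mod 26 = 1
9^13 mod 26 = 9
9^14 mod 26 = 3
9^15 mod 26 = 1
9^16 mod 26 = 9
9^17 mod 26 = 3


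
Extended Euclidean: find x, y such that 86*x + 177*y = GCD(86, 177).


Tabular extended Euclidean (each row: r = 86*s + 177*t):
r=86, s=1, t=0
r=177, s=0, t=1
q=0: r=86, s=1, t=0   [86*(1) + 177*(0) = 86]
q=2: r=5, s=-2, t=1   [86*(-2) + 177*(1) = 5]
q=17: r=1, s=35, t=-17   [86*(35) + 177*(-17) = 1]
q=5: r=0, s=-177, t=86   [86*(-177) + 177*(86) = 0]
GCD = 1; from the row with r=1: x=35, y=-17
Check: 86*(35) + 177*(-17) = 3010 - 3009 = 1

GCD = 1, x = 35, y = -17


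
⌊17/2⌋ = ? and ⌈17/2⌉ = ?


17/2 = 8.5000
floor = 8
ceil = 9

floor = 8, ceil = 9


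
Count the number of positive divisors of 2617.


2617 = 2617^1
d(2617) = (1+1) = 2

2 divisors


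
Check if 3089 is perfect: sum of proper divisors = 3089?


Proper divisors of 3089: 1
Sum = 1 = 1

No, 3089 is not perfect (1 ≠ 3089)


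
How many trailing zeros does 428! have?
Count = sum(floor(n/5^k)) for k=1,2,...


floor(428/5) = 85
floor(428/25) = 17
floor(428/125) = 3
Total = 105

105 trailing zeros


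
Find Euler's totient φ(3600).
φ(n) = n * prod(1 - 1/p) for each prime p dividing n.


3600 = 2^4 × 3^2 × 5^2
Prime factors: 2, 3, 5
φ(3600) = 3600 × (1-1/2) × (1-1/3) × (1-1/5)
= 3600 × 1/2 × 2/3 × 4/5 = 960

φ(3600) = 960


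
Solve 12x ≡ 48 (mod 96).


GCD(12, 96) = 12 divides 48
Divide: 1x ≡ 4 (mod 8)
x ≡ 4 (mod 8)


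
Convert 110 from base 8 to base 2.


110 (base 8) = 72 (decimal)
72 (decimal) = 1001000 (base 2)


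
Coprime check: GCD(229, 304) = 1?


Euclidean algorithm:
304 = 1 * 229 + 75
229 = 3 * 75 + 4
75 = 18 * 4 + 3
4 = 1 * 3 + 1
3 = 3 * 1 + 0
GCD(229, 304) = 1

Yes, coprime (GCD = 1)


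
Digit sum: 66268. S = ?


6 + 6 + 2 + 6 + 8 = 28


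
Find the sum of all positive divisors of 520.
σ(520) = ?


Divisors of 520: 1, 2, 4, 5, 8, 10, 13, 20, 26, 40, 52, 65, 104, 130, 260, 520
Sum = 1 + 2 + 4 + 5 + 8 + 10 + 13 + 20 + 26 + 40 + 52 + 65 + 104 + 130 + 260 + 520 = 1260

σ(520) = 1260


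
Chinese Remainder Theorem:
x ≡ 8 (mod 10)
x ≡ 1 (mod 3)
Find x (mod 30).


M = 10*3 = 30
M1 = M/10 = 3, M2 = M/3 = 10
M1^(-1) mod 10 = 7, M2^(-1) mod 3 = 1
x = 8*3*7 + 1*10*1 = 178
178 mod 30 = 28
Check: 28 mod 10 = 8 ✓, 28 mod 3 = 1 ✓

x ≡ 28 (mod 30)


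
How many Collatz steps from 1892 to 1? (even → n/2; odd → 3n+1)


1892 → 946 → 473 → 1420 → 710 → 355 → 1066 → 533 → 1600 → 800 → 400 → 200 → 100 → 50 → 25 → 76 → 38 → 19 → 58 → 29 → 88 → 44 → 22 → 11 → 34 → 17 → 52 → 26 → 13 → 40 → 20 → 10 → 5 → 16 → 8 → 4 → 2 → 1
Total steps = 37

37 steps


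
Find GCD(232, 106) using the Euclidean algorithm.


232 = 2 * 106 + 20
106 = 5 * 20 + 6
20 = 3 * 6 + 2
6 = 3 * 2 + 0
GCD = 2


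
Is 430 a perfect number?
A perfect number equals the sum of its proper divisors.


Proper divisors of 430: 1, 2, 5, 10, 43, 86, 215
Sum = 1 + 2 + 5 + 10 + 43 + 86 + 215 = 362

No, 430 is not perfect (362 ≠ 430)


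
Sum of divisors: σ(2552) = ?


Divisors of 2552: 1, 2, 4, 8, 11, 22, 29, 44, 58, 88, 116, 232, 319, 638, 1276, 2552
Sum = 1 + 2 + 4 + 8 + 11 + 22 + 29 + 44 + 58 + 88 + 116 + 232 + 319 + 638 + 1276 + 2552 = 5400

σ(2552) = 5400


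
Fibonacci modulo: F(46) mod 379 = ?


F(k) mod 379 for k=1..46:
1, 1, 2, 3, 5, 8, 13, 21, 34, 55, 89, 144, 233, 377, 231, 229, 81, 310, 12, 322, 334, 277, 232, 130, 362, 113, 96, 209, 305, 135, 61, 196, 257, 74, 331, 26, 357, 4, 361, 365, 347, 333, 301, 255, 177, 53
F(46) mod 379 = 53


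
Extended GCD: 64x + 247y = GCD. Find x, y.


Tabular extended Euclidean (each row: r = 64*s + 247*t):
r=64, s=1, t=0
r=247, s=0, t=1
q=0: r=64, s=1, t=0   [64*(1) + 247*(0) = 64]
q=3: r=55, s=-3, t=1   [64*(-3) + 247*(1) = 55]
q=1: r=9, s=4, t=-1   [64*(4) + 247*(-1) = 9]
q=6: r=1, s=-27, t=7   [64*(-27) + 247*(7) = 1]
q=9: r=0, s=247, t=-64   [64*(247) + 247*(-64) = 0]
GCD = 1; from the row with r=1: x=-27, y=7
Check: 64*(-27) + 247*(7) = -1728 + 1729 = 1

GCD = 1, x = -27, y = 7


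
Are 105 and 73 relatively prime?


Euclidean algorithm:
105 = 1 * 73 + 32
73 = 2 * 32 + 9
32 = 3 * 9 + 5
9 = 1 * 5 + 4
5 = 1 * 4 + 1
4 = 4 * 1 + 0
GCD(105, 73) = 1

Yes, coprime (GCD = 1)


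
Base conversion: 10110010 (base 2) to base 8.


10110010 (base 2) = 178 (decimal)
178 (decimal) = 262 (base 8)


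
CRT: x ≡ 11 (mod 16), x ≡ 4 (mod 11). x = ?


M = 16*11 = 176
M1 = M/16 = 11, M2 = M/11 = 16
M1^(-1) mod 16 = 3, M2^(-1) mod 11 = 9
x = 11*11*3 + 4*16*9 = 939
939 mod 176 = 59
Check: 59 mod 16 = 11 ✓, 59 mod 11 = 4 ✓

x ≡ 59 (mod 176)


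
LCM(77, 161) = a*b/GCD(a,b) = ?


GCD(77, 161) = 7
LCM = 77*161/7 = 12397/7 = 1771

LCM = 1771


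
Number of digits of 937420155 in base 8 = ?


937420155 in base 8 = 6767762573
Number of digits = 10

10 digits (base 8)


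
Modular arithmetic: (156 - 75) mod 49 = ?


156 - 75 = 81
81 mod 49 = 32


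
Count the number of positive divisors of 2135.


2135 = 5^1 × 7^1 × 61^1
d(2135) = (1+1) × (1+1) × (1+1) = 8

8 divisors


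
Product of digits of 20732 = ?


2 × 0 × 7 × 3 × 2 = 0


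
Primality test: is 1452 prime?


1452 / 2 = 726 (exact division)
1452 is NOT prime.

No, 1452 is not prime


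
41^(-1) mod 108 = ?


Use the extended Euclidean algorithm on (108, 41); each row r = 108*s + 41*t:
r=108, s=1, t=0
r=41, s=0, t=1
q=2: r=26, s=1, t=-2   [108*(1) + 41*(-2) = 26]
q=1: r=15, s=-1, t=3   [108*(-1) + 41*(3) = 15]
q=1: r=11, s=2, t=-5   [108*(2) + 41*(-5) = 11]
q=1: r=4, s=-3, t=8   [108*(-3) + 41*(8) = 4]
q=2: r=3, s=8, t=-21   [108*(8) + 41*(-21) = 3]
q=1: r=1, s=-11, t=29   [108*(-11) + 41*(29) = 1]
q=3: r=0, s=41, t=-108   [108*(41) + 41*(-108) = 0]
GCD = 1 with t = 29, so 41*(29) ≡ 1 (mod 108)
Inverse = 29 mod 108 = 29
Check: 41 * 29 = 1189 ≡ 1 (mod 108)

41^(-1) ≡ 29 (mod 108)


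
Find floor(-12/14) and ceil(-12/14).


-12/14 = -0.8571
floor = -1
ceil = 0

floor = -1, ceil = 0


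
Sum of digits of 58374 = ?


5 + 8 + 3 + 7 + 4 = 27


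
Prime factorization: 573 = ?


573 / 3 = 191
191 / 191 = 1
573 = 3 × 191


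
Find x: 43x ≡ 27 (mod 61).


GCD(43, 61) = 1, unique solution
a^(-1) mod 61 = 44
x = 44 * 27 mod 61 = 29

x ≡ 29 (mod 61)


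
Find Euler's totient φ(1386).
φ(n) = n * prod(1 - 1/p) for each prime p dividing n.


1386 = 2 × 3^2 × 7 × 11
Prime factors: 2, 3, 7, 11
φ(1386) = 1386 × (1-1/2) × (1-1/3) × (1-1/7) × (1-1/11)
= 1386 × 1/2 × 2/3 × 6/7 × 10/11 = 360

φ(1386) = 360


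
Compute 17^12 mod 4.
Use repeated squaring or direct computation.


17^1 mod 4 = 1
17^2 mod 4 = 1
17^3 mod 4 = 1
17^4 mod 4 = 1
17^5 mod 4 = 1
17^6 mod 4 = 1
17^7 mod 4 = 1
17^8 mod 4 = 1
17^9 mod 4 = 1
17^10 mod 4 = 1
17^11 mod 4 = 1
17^12 mod 4 = 1


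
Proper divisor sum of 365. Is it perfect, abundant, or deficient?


Proper divisors: 1, 5, 73
Sum = 1 + 5 + 73 = 79
79 < 365 → deficient

s(365) = 79 (deficient)


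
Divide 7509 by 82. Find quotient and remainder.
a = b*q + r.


7509 = 82 * 91 + 47
Check: 7462 + 47 = 7509

q = 91, r = 47


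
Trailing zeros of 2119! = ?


floor(2119/5) = 423
floor(2119/25) = 84
floor(2119/125) = 16
floor(2119/625) = 3
Total = 526

526 trailing zeros


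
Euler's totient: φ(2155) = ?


2155 = 5 × 431
Prime factors: 5, 431
φ(2155) = 2155 × (1-1/5) × (1-1/431)
= 2155 × 4/5 × 430/431 = 1720

φ(2155) = 1720


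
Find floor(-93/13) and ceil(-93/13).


-93/13 = -7.1538
floor = -8
ceil = -7

floor = -8, ceil = -7


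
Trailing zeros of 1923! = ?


floor(1923/5) = 384
floor(1923/25) = 76
floor(1923/125) = 15
floor(1923/625) = 3
Total = 478

478 trailing zeros


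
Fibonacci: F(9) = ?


Sequence: 1, 1, 2, 3, 5, 8, 13, 21, 34
F(9) = 34


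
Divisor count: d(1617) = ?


1617 = 3^1 × 7^2 × 11^1
d(1617) = (1+1) × (2+1) × (1+1) = 12

12 divisors


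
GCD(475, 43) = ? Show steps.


475 = 11 * 43 + 2
43 = 21 * 2 + 1
2 = 2 * 1 + 0
GCD = 1


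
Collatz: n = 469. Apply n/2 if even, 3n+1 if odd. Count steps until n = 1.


469 → 1408 → 704 → 352 → 176 → 88 → 44 → 22 → 11 → 34 → 17 → 52 → 26 → 13 → 40 → 20 → 10 → 5 → 16 → 8 → 4 → 2 → 1
Total steps = 22

22 steps


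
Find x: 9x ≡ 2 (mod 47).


GCD(9, 47) = 1, unique solution
a^(-1) mod 47 = 21
x = 21 * 2 mod 47 = 42

x ≡ 42 (mod 47)


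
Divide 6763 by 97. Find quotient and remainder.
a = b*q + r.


6763 = 97 * 69 + 70
Check: 6693 + 70 = 6763

q = 69, r = 70


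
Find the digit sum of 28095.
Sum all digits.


2 + 8 + 0 + 9 + 5 = 24


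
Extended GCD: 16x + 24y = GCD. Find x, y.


Tabular extended Euclidean (each row: r = 16*s + 24*t):
r=16, s=1, t=0
r=24, s=0, t=1
q=0: r=16, s=1, t=0   [16*(1) + 24*(0) = 16]
q=1: r=8, s=-1, t=1   [16*(-1) + 24*(1) = 8]
q=2: r=0, s=3, t=-2   [16*(3) + 24*(-2) = 0]
GCD = 8; from the row with r=8: x=-1, y=1
Check: 16*(-1) + 24*(1) = -16 + 24 = 8

GCD = 8, x = -1, y = 1


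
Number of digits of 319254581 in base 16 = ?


319254581 in base 16 = 13077035
Number of digits = 8

8 digits (base 16)


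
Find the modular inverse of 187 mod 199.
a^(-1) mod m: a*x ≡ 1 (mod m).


Use the extended Euclidean algorithm on (199, 187); each row r = 199*s + 187*t:
r=199, s=1, t=0
r=187, s=0, t=1
q=1: r=12, s=1, t=-1   [199*(1) + 187*(-1) = 12]
q=15: r=7, s=-15, t=16   [199*(-15) + 187*(16) = 7]
q=1: r=5, s=16, t=-17   [199*(16) + 187*(-17) = 5]
q=1: r=2, s=-31, t=33   [199*(-31) + 187*(33) = 2]
q=2: r=1, s=78, t=-83   [199*(78) + 187*(-83) = 1]
q=2: r=0, s=-187, t=199   [199*(-187) + 187*(199) = 0]
GCD = 1 with t = -83, so 187*(-83) ≡ 1 (mod 199)
Inverse = -83 mod 199 = 116
Check: 187 * 116 = 21692 ≡ 1 (mod 199)

187^(-1) ≡ 116 (mod 199)


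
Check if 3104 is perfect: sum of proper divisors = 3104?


Proper divisors of 3104: 1, 2, 4, 8, 16, 32, 97, 194, 388, 776, 1552
Sum = 1 + 2 + 4 + 8 + 16 + 32 + 97 + 194 + 388 + 776 + 1552 = 3070

No, 3104 is not perfect (3070 ≠ 3104)


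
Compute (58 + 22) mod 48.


58 + 22 = 80
80 mod 48 = 32


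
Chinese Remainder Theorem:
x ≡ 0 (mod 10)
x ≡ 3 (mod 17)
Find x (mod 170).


M = 10*17 = 170
M1 = M/10 = 17, M2 = M/17 = 10
M1^(-1) mod 10 = 3, M2^(-1) mod 17 = 12
x = 0*17*3 + 3*10*12 = 360
360 mod 170 = 20
Check: 20 mod 10 = 0 ✓, 20 mod 17 = 3 ✓

x ≡ 20 (mod 170)


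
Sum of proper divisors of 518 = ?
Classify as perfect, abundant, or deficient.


Proper divisors: 1, 2, 7, 14, 37, 74, 259
Sum = 1 + 2 + 7 + 14 + 37 + 74 + 259 = 394
394 < 518 → deficient

s(518) = 394 (deficient)


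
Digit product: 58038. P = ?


5 × 8 × 0 × 3 × 8 = 0


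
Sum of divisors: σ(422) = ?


Divisors of 422: 1, 2, 211, 422
Sum = 1 + 2 + 211 + 422 = 636

σ(422) = 636


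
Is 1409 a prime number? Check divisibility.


Check divisors up to sqrt(1409) = 37.5366
No divisors found.
1409 is prime.

Yes, 1409 is prime


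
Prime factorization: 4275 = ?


4275 / 3 = 1425
1425 / 3 = 475
475 / 5 = 95
95 / 5 = 19
19 / 19 = 1
4275 = 3^2 × 5^2 × 19


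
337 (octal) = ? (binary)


337 (base 8) = 223 (decimal)
223 (decimal) = 11011111 (base 2)


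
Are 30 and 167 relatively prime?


Euclidean algorithm:
167 = 5 * 30 + 17
30 = 1 * 17 + 13
17 = 1 * 13 + 4
13 = 3 * 4 + 1
4 = 4 * 1 + 0
GCD(30, 167) = 1

Yes, coprime (GCD = 1)


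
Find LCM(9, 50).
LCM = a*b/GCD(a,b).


GCD(9, 50) = 1
LCM = 9*50/1 = 450/1 = 450

LCM = 450


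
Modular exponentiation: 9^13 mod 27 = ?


9^1 mod 27 = 9
9^2 mod 27 = 0
9^3 mod 27 = 0
9^4 mod 27 = 0
9^5 mod 27 = 0
9^6 mod 27 = 0
9^7 mod 27 = 0
9^8 mod 27 = 0
9^9 mod 27 = 0
9^10 mod 27 = 0
9^11 mod 27 = 0
9^12 mod 27 = 0
9^13 mod 27 = 0


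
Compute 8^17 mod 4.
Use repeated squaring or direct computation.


8^1 mod 4 = 0
8^2 mod 4 = 0
8^3 mod 4 = 0
8^4 mod 4 = 0
8^5 mod 4 = 0
8^6 mod 4 = 0
8^7 mod 4 = 0
8^8 mod 4 = 0
8^9 mod 4 = 0
8^10 mod 4 = 0
8^11 mod 4 = 0
8^12 mod 4 = 0
8^13 mod 4 = 0
8^14 mod 4 = 0
8^15 mod 4 = 0
8^16 mod 4 = 0
8^17 mod 4 = 0


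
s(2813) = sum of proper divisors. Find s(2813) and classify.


Proper divisors: 1, 29, 97
Sum = 1 + 29 + 97 = 127
127 < 2813 → deficient

s(2813) = 127 (deficient)


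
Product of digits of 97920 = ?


9 × 7 × 9 × 2 × 0 = 0


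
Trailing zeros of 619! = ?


floor(619/5) = 123
floor(619/25) = 24
floor(619/125) = 4
Total = 151

151 trailing zeros


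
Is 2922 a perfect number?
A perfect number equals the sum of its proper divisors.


Proper divisors of 2922: 1, 2, 3, 6, 487, 974, 1461
Sum = 1 + 2 + 3 + 6 + 487 + 974 + 1461 = 2934

No, 2922 is not perfect (2934 ≠ 2922)


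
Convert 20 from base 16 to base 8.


20 (base 16) = 32 (decimal)
32 (decimal) = 40 (base 8)


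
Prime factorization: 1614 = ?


1614 / 2 = 807
807 / 3 = 269
269 / 269 = 1
1614 = 2 × 3 × 269


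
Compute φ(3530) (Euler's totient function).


3530 = 2 × 5 × 353
Prime factors: 2, 5, 353
φ(3530) = 3530 × (1-1/2) × (1-1/5) × (1-1/353)
= 3530 × 1/2 × 4/5 × 352/353 = 1408

φ(3530) = 1408


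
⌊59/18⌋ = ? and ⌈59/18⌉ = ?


59/18 = 3.2778
floor = 3
ceil = 4

floor = 3, ceil = 4


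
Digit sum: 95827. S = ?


9 + 5 + 8 + 2 + 7 = 31


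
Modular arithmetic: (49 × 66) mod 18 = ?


49 × 66 = 3234
3234 mod 18 = 12


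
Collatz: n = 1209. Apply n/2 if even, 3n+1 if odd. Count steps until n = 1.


1209 → 3628 → 1814 → 907 → 2722 → 1361 → 4084 → 2042 → 1021 → 3064 → 1532 → 766 → 383 → 1150 → 575 → 1726 → 863 → 2590 → 1295 → 3886 → 1943 → 5830 → 2915 → 8746 → 4373 → 13120 → 6560 → 3280 → 1640 → 820 → 410 → 205 → 616 → 308 → 154 → 77 → 232 → 116 → 58 → 29 → 88 → 44 → 22 → 11 → 34 → 17 → 52 → 26 → 13 → 40 → 20 → 10 → 5 → 16 → 8 → 4 → 2 → 1
Total steps = 57

57 steps


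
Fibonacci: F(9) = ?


Sequence: 1, 1, 2, 3, 5, 8, 13, 21, 34
F(9) = 34


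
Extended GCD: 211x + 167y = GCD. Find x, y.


Tabular extended Euclidean (each row: r = 211*s + 167*t):
r=211, s=1, t=0
r=167, s=0, t=1
q=1: r=44, s=1, t=-1   [211*(1) + 167*(-1) = 44]
q=3: r=35, s=-3, t=4   [211*(-3) + 167*(4) = 35]
q=1: r=9, s=4, t=-5   [211*(4) + 167*(-5) = 9]
q=3: r=8, s=-15, t=19   [211*(-15) + 167*(19) = 8]
q=1: r=1, s=19, t=-24   [211*(19) + 167*(-24) = 1]
q=8: r=0, s=-167, t=211   [211*(-167) + 167*(211) = 0]
GCD = 1; from the row with r=1: x=19, y=-24
Check: 211*(19) + 167*(-24) = 4009 - 4008 = 1

GCD = 1, x = 19, y = -24


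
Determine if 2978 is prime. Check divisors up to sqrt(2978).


2978 / 2 = 1489 (exact division)
2978 is NOT prime.

No, 2978 is not prime


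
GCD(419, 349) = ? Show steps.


419 = 1 * 349 + 70
349 = 4 * 70 + 69
70 = 1 * 69 + 1
69 = 69 * 1 + 0
GCD = 1


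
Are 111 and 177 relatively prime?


Euclidean algorithm:
177 = 1 * 111 + 66
111 = 1 * 66 + 45
66 = 1 * 45 + 21
45 = 2 * 21 + 3
21 = 7 * 3 + 0
GCD(111, 177) = 3

No, not coprime (GCD = 3)


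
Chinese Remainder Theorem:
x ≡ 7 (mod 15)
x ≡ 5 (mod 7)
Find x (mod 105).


M = 15*7 = 105
M1 = M/15 = 7, M2 = M/7 = 15
M1^(-1) mod 15 = 13, M2^(-1) mod 7 = 1
x = 7*7*13 + 5*15*1 = 712
712 mod 105 = 82
Check: 82 mod 15 = 7 ✓, 82 mod 7 = 5 ✓

x ≡ 82 (mod 105)


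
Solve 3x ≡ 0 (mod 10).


GCD(3, 10) = 1, unique solution
a^(-1) mod 10 = 7
x = 7 * 0 mod 10 = 0

x ≡ 0 (mod 10)


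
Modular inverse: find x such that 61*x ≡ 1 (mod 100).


Use the extended Euclidean algorithm on (100, 61); each row r = 100*s + 61*t:
r=100, s=1, t=0
r=61, s=0, t=1
q=1: r=39, s=1, t=-1   [100*(1) + 61*(-1) = 39]
q=1: r=22, s=-1, t=2   [100*(-1) + 61*(2) = 22]
q=1: r=17, s=2, t=-3   [100*(2) + 61*(-3) = 17]
q=1: r=5, s=-3, t=5   [100*(-3) + 61*(5) = 5]
q=3: r=2, s=11, t=-18   [100*(11) + 61*(-18) = 2]
q=2: r=1, s=-25, t=41   [100*(-25) + 61*(41) = 1]
q=2: r=0, s=61, t=-100   [100*(61) + 61*(-100) = 0]
GCD = 1 with t = 41, so 61*(41) ≡ 1 (mod 100)
Inverse = 41 mod 100 = 41
Check: 61 * 41 = 2501 ≡ 1 (mod 100)

61^(-1) ≡ 41 (mod 100)


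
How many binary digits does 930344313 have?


930344313 in base 2 = 110111011100111110110101111001
Number of digits = 30

30 digits (base 2)


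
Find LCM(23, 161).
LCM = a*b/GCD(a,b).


GCD(23, 161) = 23
LCM = 23*161/23 = 3703/23 = 161

LCM = 161


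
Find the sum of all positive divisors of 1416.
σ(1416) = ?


Divisors of 1416: 1, 2, 3, 4, 6, 8, 12, 24, 59, 118, 177, 236, 354, 472, 708, 1416
Sum = 1 + 2 + 3 + 4 + 6 + 8 + 12 + 24 + 59 + 118 + 177 + 236 + 354 + 472 + 708 + 1416 = 3600

σ(1416) = 3600


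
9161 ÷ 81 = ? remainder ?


9161 = 81 * 113 + 8
Check: 9153 + 8 = 9161

q = 113, r = 8


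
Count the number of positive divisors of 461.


461 = 461^1
d(461) = (1+1) = 2

2 divisors


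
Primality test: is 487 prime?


Check divisors up to sqrt(487) = 22.0681
No divisors found.
487 is prime.

Yes, 487 is prime


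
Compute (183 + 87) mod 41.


183 + 87 = 270
270 mod 41 = 24


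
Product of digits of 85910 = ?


8 × 5 × 9 × 1 × 0 = 0


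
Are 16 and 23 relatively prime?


Euclidean algorithm:
23 = 1 * 16 + 7
16 = 2 * 7 + 2
7 = 3 * 2 + 1
2 = 2 * 1 + 0
GCD(16, 23) = 1

Yes, coprime (GCD = 1)


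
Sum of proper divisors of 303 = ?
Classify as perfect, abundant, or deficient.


Proper divisors: 1, 3, 101
Sum = 1 + 3 + 101 = 105
105 < 303 → deficient

s(303) = 105 (deficient)


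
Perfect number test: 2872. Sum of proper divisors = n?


Proper divisors of 2872: 1, 2, 4, 8, 359, 718, 1436
Sum = 1 + 2 + 4 + 8 + 359 + 718 + 1436 = 2528

No, 2872 is not perfect (2528 ≠ 2872)


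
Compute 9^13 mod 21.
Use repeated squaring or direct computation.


9^1 mod 21 = 9
9^2 mod 21 = 18
9^3 mod 21 = 15
9^4 mod 21 = 9
9^5 mod 21 = 18
9^6 mod 21 = 15
9^7 mod 21 = 9
9^8 mod 21 = 18
9^9 mod 21 = 15
9^10 mod 21 = 9
9^11 mod 21 = 18
9^12 mod 21 = 15
9^13 mod 21 = 9


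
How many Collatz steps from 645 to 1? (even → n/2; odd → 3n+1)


645 → 1936 → 968 → 484 → 242 → 121 → 364 → 182 → 91 → 274 → 137 → 412 → 206 → 103 → 310 → 155 → 466 → 233 → 700 → 350 → 175 → 526 → 263 → 790 → 395 → 1186 → 593 → 1780 → 890 → 445 → 1336 → 668 → 334 → 167 → 502 → 251 → 754 → 377 → 1132 → 566 → 283 → 850 → 425 → 1276 → 638 → 319 → 958 → 479 → 1438 → 719 → 2158 → 1079 → 3238 → 1619 → 4858 → 2429 → 7288 → 3644 → 1822 → 911 → 2734 → 1367 → 4102 → 2051 → 6154 → 3077 → 9232 → 4616 → 2308 → 1154 → 577 → 1732 → 866 → 433 → 1300 → 650 → 325 → 976 → 488 → 244 → 122 → 61 → 184 → 92 → 46 → 23 → 70 → 35 → 106 → 53 → 160 → 80 → 40 → 20 → 10 → 5 → 16 → 8 → 4 → 2 → 1
Total steps = 100

100 steps


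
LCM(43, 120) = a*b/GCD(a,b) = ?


GCD(43, 120) = 1
LCM = 43*120/1 = 5160/1 = 5160

LCM = 5160


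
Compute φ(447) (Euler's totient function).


447 = 3 × 149
Prime factors: 3, 149
φ(447) = 447 × (1-1/3) × (1-1/149)
= 447 × 2/3 × 148/149 = 296

φ(447) = 296


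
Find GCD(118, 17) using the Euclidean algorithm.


118 = 6 * 17 + 16
17 = 1 * 16 + 1
16 = 16 * 1 + 0
GCD = 1


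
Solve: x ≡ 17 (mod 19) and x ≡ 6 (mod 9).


M = 19*9 = 171
M1 = M/19 = 9, M2 = M/9 = 19
M1^(-1) mod 19 = 17, M2^(-1) mod 9 = 1
x = 17*9*17 + 6*19*1 = 2715
2715 mod 171 = 150
Check: 150 mod 19 = 17 ✓, 150 mod 9 = 6 ✓

x ≡ 150 (mod 171)


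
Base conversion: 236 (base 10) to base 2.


236 (base 10) = 236 (decimal)
236 (decimal) = 11101100 (base 2)


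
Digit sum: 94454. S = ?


9 + 4 + 4 + 5 + 4 = 26


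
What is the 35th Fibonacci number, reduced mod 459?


F(k) mod 459 for k=1..35:
1, 1, 2, 3, 5, 8, 13, 21, 34, 55, 89, 144, 233, 377, 151, 69, 220, 289, 50, 339, 389, 269, 199, 9, 208, 217, 425, 183, 149, 332, 22, 354, 376, 271, 188
F(35) mod 459 = 188


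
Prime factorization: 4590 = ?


4590 / 2 = 2295
2295 / 3 = 765
765 / 3 = 255
255 / 3 = 85
85 / 5 = 17
17 / 17 = 1
4590 = 2 × 3^3 × 5 × 17


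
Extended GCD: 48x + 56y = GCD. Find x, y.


Tabular extended Euclidean (each row: r = 48*s + 56*t):
r=48, s=1, t=0
r=56, s=0, t=1
q=0: r=48, s=1, t=0   [48*(1) + 56*(0) = 48]
q=1: r=8, s=-1, t=1   [48*(-1) + 56*(1) = 8]
q=6: r=0, s=7, t=-6   [48*(7) + 56*(-6) = 0]
GCD = 8; from the row with r=8: x=-1, y=1
Check: 48*(-1) + 56*(1) = -48 + 56 = 8

GCD = 8, x = -1, y = 1


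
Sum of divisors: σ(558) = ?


Divisors of 558: 1, 2, 3, 6, 9, 18, 31, 62, 93, 186, 279, 558
Sum = 1 + 2 + 3 + 6 + 9 + 18 + 31 + 62 + 93 + 186 + 279 + 558 = 1248

σ(558) = 1248


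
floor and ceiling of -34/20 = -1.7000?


-34/20 = -1.7000
floor = -2
ceil = -1

floor = -2, ceil = -1


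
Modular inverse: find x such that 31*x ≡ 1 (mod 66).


Use the extended Euclidean algorithm on (66, 31); each row r = 66*s + 31*t:
r=66, s=1, t=0
r=31, s=0, t=1
q=2: r=4, s=1, t=-2   [66*(1) + 31*(-2) = 4]
q=7: r=3, s=-7, t=15   [66*(-7) + 31*(15) = 3]
q=1: r=1, s=8, t=-17   [66*(8) + 31*(-17) = 1]
q=3: r=0, s=-31, t=66   [66*(-31) + 31*(66) = 0]
GCD = 1 with t = -17, so 31*(-17) ≡ 1 (mod 66)
Inverse = -17 mod 66 = 49
Check: 31 * 49 = 1519 ≡ 1 (mod 66)

31^(-1) ≡ 49 (mod 66)


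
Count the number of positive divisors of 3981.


3981 = 3^1 × 1327^1
d(3981) = (1+1) × (1+1) = 4

4 divisors


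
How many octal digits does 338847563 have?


338847563 in base 8 = 2414463513
Number of digits = 10

10 digits (base 8)


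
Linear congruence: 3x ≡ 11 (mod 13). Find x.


GCD(3, 13) = 1, unique solution
a^(-1) mod 13 = 9
x = 9 * 11 mod 13 = 8

x ≡ 8 (mod 13)


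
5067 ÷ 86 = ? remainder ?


5067 = 86 * 58 + 79
Check: 4988 + 79 = 5067

q = 58, r = 79


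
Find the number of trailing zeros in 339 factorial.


floor(339/5) = 67
floor(339/25) = 13
floor(339/125) = 2
Total = 82

82 trailing zeros


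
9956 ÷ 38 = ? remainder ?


9956 = 38 * 262 + 0
Check: 9956 + 0 = 9956

q = 262, r = 0


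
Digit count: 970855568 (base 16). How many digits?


970855568 in base 16 = 39DE1490
Number of digits = 8

8 digits (base 16)


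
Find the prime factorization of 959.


959 / 7 = 137
137 / 137 = 1
959 = 7 × 137


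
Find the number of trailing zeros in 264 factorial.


floor(264/5) = 52
floor(264/25) = 10
floor(264/125) = 2
Total = 64

64 trailing zeros


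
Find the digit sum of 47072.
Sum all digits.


4 + 7 + 0 + 7 + 2 = 20


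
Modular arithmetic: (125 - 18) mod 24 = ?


125 - 18 = 107
107 mod 24 = 11


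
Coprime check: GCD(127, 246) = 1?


Euclidean algorithm:
246 = 1 * 127 + 119
127 = 1 * 119 + 8
119 = 14 * 8 + 7
8 = 1 * 7 + 1
7 = 7 * 1 + 0
GCD(127, 246) = 1

Yes, coprime (GCD = 1)


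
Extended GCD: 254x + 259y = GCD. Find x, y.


Tabular extended Euclidean (each row: r = 254*s + 259*t):
r=254, s=1, t=0
r=259, s=0, t=1
q=0: r=254, s=1, t=0   [254*(1) + 259*(0) = 254]
q=1: r=5, s=-1, t=1   [254*(-1) + 259*(1) = 5]
q=50: r=4, s=51, t=-50   [254*(51) + 259*(-50) = 4]
q=1: r=1, s=-52, t=51   [254*(-52) + 259*(51) = 1]
q=4: r=0, s=259, t=-254   [254*(259) + 259*(-254) = 0]
GCD = 1; from the row with r=1: x=-52, y=51
Check: 254*(-52) + 259*(51) = -13208 + 13209 = 1

GCD = 1, x = -52, y = 51


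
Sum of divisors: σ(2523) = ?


Divisors of 2523: 1, 3, 29, 87, 841, 2523
Sum = 1 + 3 + 29 + 87 + 841 + 2523 = 3484

σ(2523) = 3484


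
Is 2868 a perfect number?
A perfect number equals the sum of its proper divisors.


Proper divisors of 2868: 1, 2, 3, 4, 6, 12, 239, 478, 717, 956, 1434
Sum = 1 + 2 + 3 + 4 + 6 + 12 + 239 + 478 + 717 + 956 + 1434 = 3852

No, 2868 is not perfect (3852 ≠ 2868)


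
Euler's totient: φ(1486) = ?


1486 = 2 × 743
Prime factors: 2, 743
φ(1486) = 1486 × (1-1/2) × (1-1/743)
= 1486 × 1/2 × 742/743 = 742

φ(1486) = 742


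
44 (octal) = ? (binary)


44 (base 8) = 36 (decimal)
36 (decimal) = 100100 (base 2)


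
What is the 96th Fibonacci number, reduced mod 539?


F(k) mod 539 for k=1..96:
1, 1, 2, 3, 5, 8, 13, 21, 34, 55, 89, 144, 233, 377, 71, 448, 519, 428, 408, 297, 166, 463, 90, 14, 104, 118, 222, 340, 23, 363, 386, 210, 57, 267, 324, 52, 376, 428, 265, 154, 419, 34, 453, 487, 401, 349, 211, 21, 232, 253, 485, 199, 145, 344, 489, 294, 244, 538, 243, 242, 485, 188, 134, 322, 456, 239, 156, 395, 12, 407, 419, 287, 167, 454, 82, 536, 79, 76, 155, 231, 386, 78, 464, 3, 467, 470, 398, 329, 188, 517, 166, 144, 310, 454, 225, 140
F(96) mod 539 = 140


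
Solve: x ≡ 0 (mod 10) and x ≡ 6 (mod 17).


M = 10*17 = 170
M1 = M/10 = 17, M2 = M/17 = 10
M1^(-1) mod 10 = 3, M2^(-1) mod 17 = 12
x = 0*17*3 + 6*10*12 = 720
720 mod 170 = 40
Check: 40 mod 10 = 0 ✓, 40 mod 17 = 6 ✓

x ≡ 40 (mod 170)


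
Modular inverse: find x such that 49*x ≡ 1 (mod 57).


Use the extended Euclidean algorithm on (57, 49); each row r = 57*s + 49*t:
r=57, s=1, t=0
r=49, s=0, t=1
q=1: r=8, s=1, t=-1   [57*(1) + 49*(-1) = 8]
q=6: r=1, s=-6, t=7   [57*(-6) + 49*(7) = 1]
q=8: r=0, s=49, t=-57   [57*(49) + 49*(-57) = 0]
GCD = 1 with t = 7, so 49*(7) ≡ 1 (mod 57)
Inverse = 7 mod 57 = 7
Check: 49 * 7 = 343 ≡ 1 (mod 57)

49^(-1) ≡ 7 (mod 57)


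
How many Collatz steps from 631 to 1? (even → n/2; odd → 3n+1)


631 → 1894 → 947 → 2842 → 1421 → 4264 → 2132 → 1066 → 533 → 1600 → 800 → 400 → 200 → 100 → 50 → 25 → 76 → 38 → 19 → 58 → 29 → 88 → 44 → 22 → 11 → 34 → 17 → 52 → 26 → 13 → 40 → 20 → 10 → 5 → 16 → 8 → 4 → 2 → 1
Total steps = 38

38 steps


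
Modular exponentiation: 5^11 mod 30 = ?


5^1 mod 30 = 5
5^2 mod 30 = 25
5^3 mod 30 = 5
5^4 mod 30 = 25
5^5 mod 30 = 5
5^6 mod 30 = 25
5^7 mod 30 = 5
5^8 mod 30 = 25
5^9 mod 30 = 5
5^10 mod 30 = 25
5^11 mod 30 = 5


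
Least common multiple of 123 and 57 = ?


GCD(123, 57) = 3
LCM = 123*57/3 = 7011/3 = 2337

LCM = 2337


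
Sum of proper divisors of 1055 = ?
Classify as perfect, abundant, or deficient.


Proper divisors: 1, 5, 211
Sum = 1 + 5 + 211 = 217
217 < 1055 → deficient

s(1055) = 217 (deficient)


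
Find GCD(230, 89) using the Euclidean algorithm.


230 = 2 * 89 + 52
89 = 1 * 52 + 37
52 = 1 * 37 + 15
37 = 2 * 15 + 7
15 = 2 * 7 + 1
7 = 7 * 1 + 0
GCD = 1


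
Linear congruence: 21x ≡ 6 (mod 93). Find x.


GCD(21, 93) = 3 divides 6
Divide: 7x ≡ 2 (mod 31)
x ≡ 18 (mod 31)


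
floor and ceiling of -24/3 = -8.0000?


-24/3 = -8.0000
floor = -8
ceil = -8

floor = -8, ceil = -8


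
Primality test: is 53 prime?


Check divisors up to sqrt(53) = 7.2801
No divisors found.
53 is prime.

Yes, 53 is prime


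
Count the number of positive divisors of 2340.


2340 = 2^2 × 3^2 × 5^1 × 13^1
d(2340) = (2+1) × (2+1) × (1+1) × (1+1) = 36

36 divisors


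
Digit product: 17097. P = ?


1 × 7 × 0 × 9 × 7 = 0


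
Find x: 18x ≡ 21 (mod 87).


GCD(18, 87) = 3 divides 21
Divide: 6x ≡ 7 (mod 29)
x ≡ 6 (mod 29)


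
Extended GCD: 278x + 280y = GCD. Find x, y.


Tabular extended Euclidean (each row: r = 278*s + 280*t):
r=278, s=1, t=0
r=280, s=0, t=1
q=0: r=278, s=1, t=0   [278*(1) + 280*(0) = 278]
q=1: r=2, s=-1, t=1   [278*(-1) + 280*(1) = 2]
q=139: r=0, s=140, t=-139   [278*(140) + 280*(-139) = 0]
GCD = 2; from the row with r=2: x=-1, y=1
Check: 278*(-1) + 280*(1) = -278 + 280 = 2

GCD = 2, x = -1, y = 1


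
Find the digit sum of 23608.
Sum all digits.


2 + 3 + 6 + 0 + 8 = 19


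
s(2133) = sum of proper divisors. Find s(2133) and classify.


Proper divisors: 1, 3, 9, 27, 79, 237, 711
Sum = 1 + 3 + 9 + 27 + 79 + 237 + 711 = 1067
1067 < 2133 → deficient

s(2133) = 1067 (deficient)


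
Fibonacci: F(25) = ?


Sequence: 1, 1, 2, 3, 5, 8, 13, 21, 34, 55, 89, 144, 233, 377, 610, 987, 1597, 2584, 4181, 6765, 10946, 17711, 28657, 46368, 75025
F(25) = 75025


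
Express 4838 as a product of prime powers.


4838 / 2 = 2419
2419 / 41 = 59
59 / 59 = 1
4838 = 2 × 41 × 59


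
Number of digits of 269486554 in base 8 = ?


269486554 in base 8 = 2004004732
Number of digits = 10

10 digits (base 8)


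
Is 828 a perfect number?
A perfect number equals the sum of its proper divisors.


Proper divisors of 828: 1, 2, 3, 4, 6, 9, 12, 18, 23, 36, 46, 69, 92, 138, 207, 276, 414
Sum = 1 + 2 + 3 + 4 + 6 + 9 + 12 + 18 + 23 + 36 + 46 + 69 + 92 + 138 + 207 + 276 + 414 = 1356

No, 828 is not perfect (1356 ≠ 828)


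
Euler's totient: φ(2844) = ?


2844 = 2^2 × 3^2 × 79
Prime factors: 2, 3, 79
φ(2844) = 2844 × (1-1/2) × (1-1/3) × (1-1/79)
= 2844 × 1/2 × 2/3 × 78/79 = 936

φ(2844) = 936


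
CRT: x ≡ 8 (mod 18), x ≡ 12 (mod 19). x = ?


M = 18*19 = 342
M1 = M/18 = 19, M2 = M/19 = 18
M1^(-1) mod 18 = 1, M2^(-1) mod 19 = 18
x = 8*19*1 + 12*18*18 = 4040
4040 mod 342 = 278
Check: 278 mod 18 = 8 ✓, 278 mod 19 = 12 ✓

x ≡ 278 (mod 342)


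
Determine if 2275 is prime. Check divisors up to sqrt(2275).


2275 / 5 = 455 (exact division)
2275 is NOT prime.

No, 2275 is not prime


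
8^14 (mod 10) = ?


8^1 mod 10 = 8
8^2 mod 10 = 4
8^3 mod 10 = 2
8^4 mod 10 = 6
8^5 mod 10 = 8
8^6 mod 10 = 4
8^7 mod 10 = 2
8^8 mod 10 = 6
8^9 mod 10 = 8
8^10 mod 10 = 4
8^11 mod 10 = 2
8^12 mod 10 = 6
8^13 mod 10 = 8
8^14 mod 10 = 4


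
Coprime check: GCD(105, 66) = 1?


Euclidean algorithm:
105 = 1 * 66 + 39
66 = 1 * 39 + 27
39 = 1 * 27 + 12
27 = 2 * 12 + 3
12 = 4 * 3 + 0
GCD(105, 66) = 3

No, not coprime (GCD = 3)


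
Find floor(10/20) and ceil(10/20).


10/20 = 0.5000
floor = 0
ceil = 1

floor = 0, ceil = 1


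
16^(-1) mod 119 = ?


Use the extended Euclidean algorithm on (119, 16); each row r = 119*s + 16*t:
r=119, s=1, t=0
r=16, s=0, t=1
q=7: r=7, s=1, t=-7   [119*(1) + 16*(-7) = 7]
q=2: r=2, s=-2, t=15   [119*(-2) + 16*(15) = 2]
q=3: r=1, s=7, t=-52   [119*(7) + 16*(-52) = 1]
q=2: r=0, s=-16, t=119   [119*(-16) + 16*(119) = 0]
GCD = 1 with t = -52, so 16*(-52) ≡ 1 (mod 119)
Inverse = -52 mod 119 = 67
Check: 16 * 67 = 1072 ≡ 1 (mod 119)

16^(-1) ≡ 67 (mod 119)


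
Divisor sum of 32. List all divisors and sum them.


Divisors of 32: 1, 2, 4, 8, 16, 32
Sum = 1 + 2 + 4 + 8 + 16 + 32 = 63

σ(32) = 63


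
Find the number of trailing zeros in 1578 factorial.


floor(1578/5) = 315
floor(1578/25) = 63
floor(1578/125) = 12
floor(1578/625) = 2
Total = 392

392 trailing zeros


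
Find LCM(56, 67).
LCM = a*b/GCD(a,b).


GCD(56, 67) = 1
LCM = 56*67/1 = 3752/1 = 3752

LCM = 3752


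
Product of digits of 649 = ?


6 × 4 × 9 = 216


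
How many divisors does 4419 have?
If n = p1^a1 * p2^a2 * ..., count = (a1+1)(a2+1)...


4419 = 3^2 × 491^1
d(4419) = (2+1) × (1+1) = 6

6 divisors


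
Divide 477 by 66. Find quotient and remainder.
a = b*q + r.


477 = 66 * 7 + 15
Check: 462 + 15 = 477

q = 7, r = 15


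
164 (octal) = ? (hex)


164 (base 8) = 116 (decimal)
116 (decimal) = 74 (base 16)


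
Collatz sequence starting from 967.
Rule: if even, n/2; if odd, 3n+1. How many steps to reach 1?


967 → 2902 → 1451 → 4354 → 2177 → 6532 → 3266 → 1633 → 4900 → 2450 → 1225 → 3676 → 1838 → 919 → 2758 → 1379 → 4138 → 2069 → 6208 → 3104 → 1552 → 776 → 388 → 194 → 97 → 292 → 146 → 73 → 220 → 110 → 55 → 166 → 83 → 250 → 125 → 376 → 188 → 94 → 47 → 142 → 71 → 214 → 107 → 322 → 161 → 484 → 242 → 121 → 364 → 182 → 91 → 274 → 137 → 412 → 206 → 103 → 310 → 155 → 466 → 233 → 700 → 350 → 175 → 526 → 263 → 790 → 395 → 1186 → 593 → 1780 → 890 → 445 → 1336 → 668 → 334 → 167 → 502 → 251 → 754 → 377 → 1132 → 566 → 283 → 850 → 425 → 1276 → 638 → 319 → 958 → 479 → 1438 → 719 → 2158 → 1079 → 3238 → 1619 → 4858 → 2429 → 7288 → 3644 → 1822 → 911 → 2734 → 1367 → 4102 → 2051 → 6154 → 3077 → 9232 → 4616 → 2308 → 1154 → 577 → 1732 → 866 → 433 → 1300 → 650 → 325 → 976 → 488 → 244 → 122 → 61 → 184 → 92 → 46 → 23 → 70 → 35 → 106 → 53 → 160 → 80 → 40 → 20 → 10 → 5 → 16 → 8 → 4 → 2 → 1
Total steps = 142

142 steps


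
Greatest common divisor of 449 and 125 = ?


449 = 3 * 125 + 74
125 = 1 * 74 + 51
74 = 1 * 51 + 23
51 = 2 * 23 + 5
23 = 4 * 5 + 3
5 = 1 * 3 + 2
3 = 1 * 2 + 1
2 = 2 * 1 + 0
GCD = 1


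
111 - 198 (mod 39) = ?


111 - 198 = -87
-87 mod 39 = 30


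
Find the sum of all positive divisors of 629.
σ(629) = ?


Divisors of 629: 1, 17, 37, 629
Sum = 1 + 17 + 37 + 629 = 684

σ(629) = 684
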